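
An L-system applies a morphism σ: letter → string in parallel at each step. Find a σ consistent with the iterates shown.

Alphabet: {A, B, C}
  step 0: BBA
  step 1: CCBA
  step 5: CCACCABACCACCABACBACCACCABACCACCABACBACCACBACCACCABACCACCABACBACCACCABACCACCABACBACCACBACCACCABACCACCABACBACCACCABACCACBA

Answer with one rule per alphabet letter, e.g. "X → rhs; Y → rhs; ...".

  step 0 ⇒ step 1: BBA ⇒ C·C·BA
    A ↦ BA
    B ↦ C
    C ↦ CCA  (constrained at step 1)

A->BA, B->C, C->CCA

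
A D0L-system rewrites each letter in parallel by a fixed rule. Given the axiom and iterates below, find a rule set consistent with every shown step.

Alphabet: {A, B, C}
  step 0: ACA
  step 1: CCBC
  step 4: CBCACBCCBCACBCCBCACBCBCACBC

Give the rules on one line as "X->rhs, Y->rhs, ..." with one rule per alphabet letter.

  step 0 ⇒ step 1: ACA ⇒ C·CB·C
    A ↦ C
    C ↦ CB
    B ↦ CA  (constrained at step 1)

A->C, B->CA, C->CB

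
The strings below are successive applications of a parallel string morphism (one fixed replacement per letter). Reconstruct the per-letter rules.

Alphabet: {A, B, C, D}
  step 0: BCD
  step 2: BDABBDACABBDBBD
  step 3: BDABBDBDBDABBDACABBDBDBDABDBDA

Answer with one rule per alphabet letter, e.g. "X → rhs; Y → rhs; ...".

A->BBD, B->BD, C->ACA, D->A

  step 2 ⇒ step 3: BDABBDACABBDBBD ⇒ BD·A·BBD·BD·BD·A·BBD·ACA·BBD·BD·BD·A·BD·BD·A
    A ↦ BBD
    B ↦ BD
    C ↦ ACA
    D ↦ A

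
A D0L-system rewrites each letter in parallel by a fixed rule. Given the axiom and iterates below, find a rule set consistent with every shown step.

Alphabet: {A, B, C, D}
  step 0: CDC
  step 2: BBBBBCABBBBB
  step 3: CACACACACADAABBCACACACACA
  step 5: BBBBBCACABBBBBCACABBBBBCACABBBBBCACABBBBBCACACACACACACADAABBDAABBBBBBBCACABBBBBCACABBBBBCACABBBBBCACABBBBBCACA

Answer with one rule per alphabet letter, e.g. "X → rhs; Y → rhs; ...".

  step 2 ⇒ step 3: BBBBBCABBBBB ⇒ CA·CA·CA·CA·CA·DAA·BB·CA·CA·CA·CA·CA
    A ↦ BB
    B ↦ CA
    C ↦ DAA
    D ↦ B  (constrained at step 0)

A->BB, B->CA, C->DAA, D->B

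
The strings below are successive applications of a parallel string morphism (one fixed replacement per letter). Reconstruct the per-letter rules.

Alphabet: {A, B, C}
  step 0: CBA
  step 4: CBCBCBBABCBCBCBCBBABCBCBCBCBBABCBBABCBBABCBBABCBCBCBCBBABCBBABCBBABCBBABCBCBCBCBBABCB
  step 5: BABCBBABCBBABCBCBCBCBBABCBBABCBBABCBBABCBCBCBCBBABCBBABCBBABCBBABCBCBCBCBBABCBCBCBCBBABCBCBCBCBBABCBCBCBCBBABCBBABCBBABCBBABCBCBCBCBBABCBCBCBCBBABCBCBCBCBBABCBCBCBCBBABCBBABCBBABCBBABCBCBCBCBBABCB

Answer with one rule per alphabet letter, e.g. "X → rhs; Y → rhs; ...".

A->CB, B->CB, C->BAB

  step 4 ⇒ step 5: CBCBCBBABCBCBCBCBBABCBCBCBCBBABCBBABCBBABCBBABCBCBCBCBBABCBBABCBBABCBBABCBCBCBCBBABCB ⇒ BAB·CB·BAB·CB·BAB·CB·CB·CB·CB·BAB·CB·BAB·CB·BAB·CB·BAB·CB·CB·CB·CB·BAB·CB·BAB·CB·BAB·CB·BAB·CB·CB·CB·CB·BAB·CB·CB·CB·CB·BAB·CB·CB·CB·CB·BAB·CB·CB·CB·CB·BAB·CB·BAB·CB·BAB·CB·BAB·CB·CB·CB·CB·BAB·CB·CB·CB·CB·BAB·CB·CB·CB·CB·BAB·CB·CB·CB·CB·BAB·CB·BAB·CB·BAB·CB·BAB·CB·CB·CB·CB·BAB·CB
    A ↦ CB
    B ↦ CB
    C ↦ BAB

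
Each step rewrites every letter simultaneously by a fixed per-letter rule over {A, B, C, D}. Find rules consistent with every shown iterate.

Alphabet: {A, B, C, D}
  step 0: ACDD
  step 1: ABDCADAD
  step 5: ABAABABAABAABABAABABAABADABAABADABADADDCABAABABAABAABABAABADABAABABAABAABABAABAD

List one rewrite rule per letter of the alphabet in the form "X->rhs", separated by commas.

  step 0 ⇒ step 1: ACDD ⇒ AB·DC·AD·AD
    A ↦ AB
    C ↦ DC
    D ↦ AD
    B ↦ A  (constrained at step 1)

A->AB, B->A, C->DC, D->AD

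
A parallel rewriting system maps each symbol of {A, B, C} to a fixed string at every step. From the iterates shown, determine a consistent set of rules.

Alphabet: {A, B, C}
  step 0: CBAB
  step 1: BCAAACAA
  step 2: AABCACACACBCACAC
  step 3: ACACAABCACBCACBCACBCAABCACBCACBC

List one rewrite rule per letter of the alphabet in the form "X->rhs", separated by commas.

  step 2 ⇒ step 3: AABCACACACBCACAC ⇒ AC·AC·AA·BC·AC·BC·AC·BC·AC·BC·AA·BC·AC·BC·AC·BC
    A ↦ AC
    B ↦ AA
    C ↦ BC

A->AC, B->AA, C->BC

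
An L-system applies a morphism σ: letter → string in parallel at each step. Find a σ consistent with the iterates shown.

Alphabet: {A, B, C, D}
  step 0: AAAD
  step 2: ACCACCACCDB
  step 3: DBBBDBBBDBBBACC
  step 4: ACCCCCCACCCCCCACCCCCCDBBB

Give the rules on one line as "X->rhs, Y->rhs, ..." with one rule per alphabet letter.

  step 3 ⇒ step 4: DBBBDBBBDBBBACC ⇒ A·CC·CC·CC·A·CC·CC·CC·A·CC·CC·CC·DB·B·B
    A ↦ DB
    B ↦ CC
    C ↦ B
    D ↦ A

A->DB, B->CC, C->B, D->A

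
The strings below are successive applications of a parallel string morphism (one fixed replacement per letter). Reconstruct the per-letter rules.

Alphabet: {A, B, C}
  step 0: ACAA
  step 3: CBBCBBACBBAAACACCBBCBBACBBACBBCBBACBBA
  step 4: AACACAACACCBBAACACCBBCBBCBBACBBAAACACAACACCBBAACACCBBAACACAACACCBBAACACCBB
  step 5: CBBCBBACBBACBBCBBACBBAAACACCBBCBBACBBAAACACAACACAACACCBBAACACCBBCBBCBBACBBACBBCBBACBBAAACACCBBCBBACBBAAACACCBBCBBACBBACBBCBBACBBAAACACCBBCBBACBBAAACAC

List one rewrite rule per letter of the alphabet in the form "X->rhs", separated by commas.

A->CBB, B->AC, C->A

  step 4 ⇒ step 5: AACACAACACCBBAACACCBBCBBCBBACBBAAACACAACACCBBAACACCBBAACACAACACCBBAACACCBB ⇒ CBB·CBB·A·CBB·A·CBB·CBB·A·CBB·A·A·AC·AC·CBB·CBB·A·CBB·A·A·AC·AC·A·AC·AC·A·AC·AC·CBB·A·AC·AC·CBB·CBB·CBB·A·CBB·A·CBB·CBB·A·CBB·A·A·AC·AC·CBB·CBB·A·CBB·A·A·AC·AC·CBB·CBB·A·CBB·A·CBB·CBB·A·CBB·A·A·AC·AC·CBB·CBB·A·CBB·A·A·AC·AC
    A ↦ CBB
    B ↦ AC
    C ↦ A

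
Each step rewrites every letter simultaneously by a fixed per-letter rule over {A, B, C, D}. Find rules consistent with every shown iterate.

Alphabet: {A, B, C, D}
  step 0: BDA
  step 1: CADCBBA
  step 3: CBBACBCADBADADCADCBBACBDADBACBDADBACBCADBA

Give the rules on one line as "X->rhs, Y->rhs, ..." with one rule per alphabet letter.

  step 0 ⇒ step 1: BDA ⇒ CAD·CB·BA
    A ↦ BA
    B ↦ CAD
    D ↦ CB
    C ↦ DAD  (constrained at step 1)

A->BA, B->CAD, C->DAD, D->CB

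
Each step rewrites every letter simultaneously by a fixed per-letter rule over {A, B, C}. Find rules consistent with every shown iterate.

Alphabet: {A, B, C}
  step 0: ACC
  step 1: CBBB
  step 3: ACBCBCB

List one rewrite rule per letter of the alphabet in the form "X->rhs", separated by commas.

A->CB, B->A, C->B

  step 0 ⇒ step 1: ACC ⇒ CB·B·B
    A ↦ CB
    C ↦ B
    B ↦ A  (constrained at step 1)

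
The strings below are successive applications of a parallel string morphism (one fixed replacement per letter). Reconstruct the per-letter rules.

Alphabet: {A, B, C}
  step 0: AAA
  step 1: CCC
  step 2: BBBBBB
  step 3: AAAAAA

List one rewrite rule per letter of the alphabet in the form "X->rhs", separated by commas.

A->C, B->A, C->BB

  step 2 ⇒ step 3: BBBBBB ⇒ A·A·A·A·A·A
    B ↦ A
  step 0 ⇒ step 1: AAA ⇒ C·C·C
    A ↦ C
  step 1 ⇒ step 2: CCC ⇒ BB·BB·BB
    C ↦ BB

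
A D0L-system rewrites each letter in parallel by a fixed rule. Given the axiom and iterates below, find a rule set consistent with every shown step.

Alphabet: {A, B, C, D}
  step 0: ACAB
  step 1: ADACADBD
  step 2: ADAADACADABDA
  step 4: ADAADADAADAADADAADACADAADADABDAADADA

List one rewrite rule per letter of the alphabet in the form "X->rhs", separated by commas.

A->AD, B->BD, C->AC, D->A

  step 1 ⇒ step 2: ADACADBD ⇒ AD·A·AD·AC·AD·A·BD·A
    A ↦ AD
    B ↦ BD
    C ↦ AC
    D ↦ A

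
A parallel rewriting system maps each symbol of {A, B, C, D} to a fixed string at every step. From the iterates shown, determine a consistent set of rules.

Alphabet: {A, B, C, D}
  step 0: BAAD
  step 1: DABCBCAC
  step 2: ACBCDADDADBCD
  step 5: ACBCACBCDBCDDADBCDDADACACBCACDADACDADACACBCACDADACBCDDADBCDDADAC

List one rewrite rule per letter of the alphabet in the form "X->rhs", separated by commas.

A->BC, B->DA, C->D, D->AC

  step 1 ⇒ step 2: DABCBCAC ⇒ AC·BC·DA·D·DA·D·BC·D
    A ↦ BC
    B ↦ DA
    C ↦ D
    D ↦ AC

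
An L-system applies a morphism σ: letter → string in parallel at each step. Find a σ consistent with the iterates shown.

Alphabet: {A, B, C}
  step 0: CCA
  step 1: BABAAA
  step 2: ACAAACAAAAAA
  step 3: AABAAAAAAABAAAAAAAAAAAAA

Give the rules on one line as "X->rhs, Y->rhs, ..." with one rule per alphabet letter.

  step 2 ⇒ step 3: ACAAACAAAAAA ⇒ AA·BA·AA·AA·AA·BA·AA·AA·AA·AA·AA·AA
    A ↦ AA
    C ↦ BA
  step 1 ⇒ step 2: BABAAA ⇒ AC·AA·AC·AA·AA·AA
    B ↦ AC

A->AA, B->AC, C->BA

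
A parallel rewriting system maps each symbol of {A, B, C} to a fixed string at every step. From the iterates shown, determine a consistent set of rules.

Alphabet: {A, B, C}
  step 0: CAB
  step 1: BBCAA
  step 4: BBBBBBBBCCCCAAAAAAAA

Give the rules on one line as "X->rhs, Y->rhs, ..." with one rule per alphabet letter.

  step 0 ⇒ step 1: CAB ⇒ BB·C·AA
    A ↦ C
    B ↦ AA
    C ↦ BB

A->C, B->AA, C->BB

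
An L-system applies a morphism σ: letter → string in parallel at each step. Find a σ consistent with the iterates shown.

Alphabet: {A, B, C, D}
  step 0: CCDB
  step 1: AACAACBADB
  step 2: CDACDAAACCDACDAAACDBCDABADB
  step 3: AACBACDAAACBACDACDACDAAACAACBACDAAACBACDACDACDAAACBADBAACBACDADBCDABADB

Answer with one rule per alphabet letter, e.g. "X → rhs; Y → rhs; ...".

A->CDA, B->DB, C->AAC, D->BA

  step 2 ⇒ step 3: CDACDAAACCDACDAAACDBCDABADB ⇒ AAC·BA·CDA·AAC·BA·CDA·CDA·CDA·AAC·AAC·BA·CDA·AAC·BA·CDA·CDA·CDA·AAC·BA·DB·AAC·BA·CDA·DB·CDA·BA·DB
    A ↦ CDA
    B ↦ DB
    C ↦ AAC
    D ↦ BA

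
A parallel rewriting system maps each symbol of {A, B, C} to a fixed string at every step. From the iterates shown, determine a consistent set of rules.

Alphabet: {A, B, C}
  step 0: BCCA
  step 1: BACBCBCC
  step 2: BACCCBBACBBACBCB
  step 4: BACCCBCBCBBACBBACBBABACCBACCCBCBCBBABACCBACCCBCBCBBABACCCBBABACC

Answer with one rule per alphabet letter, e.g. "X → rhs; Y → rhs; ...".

A->CC, B->BA, C->CB

  step 1 ⇒ step 2: BACBCBCC ⇒ BA·CC·CB·BA·CB·BA·CB·CB
    A ↦ CC
    B ↦ BA
    C ↦ CB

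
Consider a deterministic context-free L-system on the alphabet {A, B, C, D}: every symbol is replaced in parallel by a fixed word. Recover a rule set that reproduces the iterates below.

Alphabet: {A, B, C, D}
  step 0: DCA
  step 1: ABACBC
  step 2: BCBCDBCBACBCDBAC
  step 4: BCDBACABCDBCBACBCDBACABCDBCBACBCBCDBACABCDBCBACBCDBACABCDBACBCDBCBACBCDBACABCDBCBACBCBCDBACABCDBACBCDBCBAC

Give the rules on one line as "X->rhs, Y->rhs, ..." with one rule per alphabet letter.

A->BC, B->BCD, C->BAC, D->A

  step 1 ⇒ step 2: ABACBC ⇒ BC·BCD·BC·BAC·BCD·BAC
    A ↦ BC
    B ↦ BCD
    C ↦ BAC
  step 0 ⇒ step 1: DCA ⇒ A·BAC·BC
    D ↦ A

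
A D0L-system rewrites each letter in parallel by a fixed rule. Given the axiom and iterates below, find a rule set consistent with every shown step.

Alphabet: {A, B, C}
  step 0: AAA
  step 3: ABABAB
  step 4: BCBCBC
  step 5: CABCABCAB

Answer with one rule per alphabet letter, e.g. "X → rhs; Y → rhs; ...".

A->B, B->C, C->AB

  step 4 ⇒ step 5: BCBCBC ⇒ C·AB·C·AB·C·AB
    B ↦ C
    C ↦ AB
  step 3 ⇒ step 4: ABABAB ⇒ B·C·B·C·B·C
    A ↦ B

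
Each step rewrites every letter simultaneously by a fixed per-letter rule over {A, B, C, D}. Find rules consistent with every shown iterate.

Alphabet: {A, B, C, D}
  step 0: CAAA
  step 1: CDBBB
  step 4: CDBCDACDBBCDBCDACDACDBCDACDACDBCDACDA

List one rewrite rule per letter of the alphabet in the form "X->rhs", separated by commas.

  step 0 ⇒ step 1: CAAA ⇒ CD·B·B·B
    A ↦ B
    C ↦ CD
    B ↦ CDA  (constrained at step 1)
    D ↦ B  (constrained at step 1)

A->B, B->CDA, C->CD, D->B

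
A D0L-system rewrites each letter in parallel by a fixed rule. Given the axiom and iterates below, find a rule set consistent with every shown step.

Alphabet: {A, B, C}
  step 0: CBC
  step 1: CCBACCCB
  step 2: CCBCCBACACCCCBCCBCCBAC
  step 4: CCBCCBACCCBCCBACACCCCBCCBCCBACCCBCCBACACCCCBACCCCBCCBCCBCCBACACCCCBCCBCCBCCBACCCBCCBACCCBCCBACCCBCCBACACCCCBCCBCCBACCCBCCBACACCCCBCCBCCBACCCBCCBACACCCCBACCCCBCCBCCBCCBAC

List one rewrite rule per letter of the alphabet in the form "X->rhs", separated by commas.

A->ACC, B->AC, C->CCB

  step 1 ⇒ step 2: CCBACCCB ⇒ CCB·CCB·AC·ACC·CCB·CCB·CCB·AC
    A ↦ ACC
    B ↦ AC
    C ↦ CCB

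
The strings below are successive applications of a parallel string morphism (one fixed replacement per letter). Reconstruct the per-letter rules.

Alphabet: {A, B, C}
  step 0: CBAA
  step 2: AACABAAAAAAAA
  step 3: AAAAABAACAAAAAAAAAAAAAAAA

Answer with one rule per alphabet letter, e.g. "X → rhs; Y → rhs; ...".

A->AA, B->C, C->AB

  step 2 ⇒ step 3: AACABAAAAAAAA ⇒ AA·AA·AB·AA·C·AA·AA·AA·AA·AA·AA·AA·AA
    A ↦ AA
    B ↦ C
    C ↦ AB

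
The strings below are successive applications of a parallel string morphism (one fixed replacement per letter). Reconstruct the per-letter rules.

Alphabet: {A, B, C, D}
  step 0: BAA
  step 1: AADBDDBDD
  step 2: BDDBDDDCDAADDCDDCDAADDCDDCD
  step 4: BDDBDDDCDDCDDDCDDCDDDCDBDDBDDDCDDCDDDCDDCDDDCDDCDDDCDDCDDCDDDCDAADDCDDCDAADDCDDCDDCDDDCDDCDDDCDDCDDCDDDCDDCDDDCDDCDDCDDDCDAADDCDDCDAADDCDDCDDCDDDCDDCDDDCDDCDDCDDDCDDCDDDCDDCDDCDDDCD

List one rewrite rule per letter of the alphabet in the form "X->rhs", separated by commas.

A->BDD, B->AAD, C->D, D->DCD

  step 1 ⇒ step 2: AADBDDBDD ⇒ BDD·BDD·DCD·AAD·DCD·DCD·AAD·DCD·DCD
    A ↦ BDD
    B ↦ AAD
    D ↦ DCD
    C ↦ D  (constrained at step 2)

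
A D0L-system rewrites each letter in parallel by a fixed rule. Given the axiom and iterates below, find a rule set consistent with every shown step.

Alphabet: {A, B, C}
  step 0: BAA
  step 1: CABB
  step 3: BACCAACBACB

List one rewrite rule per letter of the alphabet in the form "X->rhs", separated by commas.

  step 0 ⇒ step 1: BAA ⇒ CA·B·B
    A ↦ B
    B ↦ CA
    C ↦ AC  (constrained at step 1)

A->B, B->CA, C->AC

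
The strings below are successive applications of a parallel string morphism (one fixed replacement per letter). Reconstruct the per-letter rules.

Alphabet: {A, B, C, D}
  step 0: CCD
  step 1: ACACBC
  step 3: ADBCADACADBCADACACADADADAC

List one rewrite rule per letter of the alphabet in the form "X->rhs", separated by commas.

  step 0 ⇒ step 1: CCD ⇒ AC·AC·BC
    C ↦ AC
    D ↦ BC
    A ↦ AD  (constrained at step 1)
    B ↦ CAA  (constrained at step 1)

A->AD, B->CAA, C->AC, D->BC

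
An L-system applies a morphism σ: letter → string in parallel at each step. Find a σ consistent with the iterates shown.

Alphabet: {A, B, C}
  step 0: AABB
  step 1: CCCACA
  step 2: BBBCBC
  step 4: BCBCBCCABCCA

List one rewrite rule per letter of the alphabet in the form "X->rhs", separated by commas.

  step 1 ⇒ step 2: CCCACA ⇒ B·B·B·C·B·C
    A ↦ C
    C ↦ B
  step 0 ⇒ step 1: AABB ⇒ C·C·CA·CA
    B ↦ CA

A->C, B->CA, C->B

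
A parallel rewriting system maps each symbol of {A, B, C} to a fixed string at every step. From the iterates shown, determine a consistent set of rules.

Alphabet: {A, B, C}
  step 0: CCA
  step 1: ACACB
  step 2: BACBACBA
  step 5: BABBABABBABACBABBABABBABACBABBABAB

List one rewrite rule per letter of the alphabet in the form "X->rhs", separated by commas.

A->B, B->BA, C->AC

  step 1 ⇒ step 2: ACACB ⇒ B·AC·B·AC·BA
    A ↦ B
    B ↦ BA
    C ↦ AC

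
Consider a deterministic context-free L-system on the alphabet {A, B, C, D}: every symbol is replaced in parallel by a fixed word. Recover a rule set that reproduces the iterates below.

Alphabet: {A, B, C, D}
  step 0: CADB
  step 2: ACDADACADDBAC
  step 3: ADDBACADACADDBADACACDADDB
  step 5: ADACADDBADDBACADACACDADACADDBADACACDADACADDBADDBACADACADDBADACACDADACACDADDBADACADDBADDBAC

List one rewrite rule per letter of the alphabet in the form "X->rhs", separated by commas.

  step 2 ⇒ step 3: ACDADACADDBAC ⇒ AD·DB·AC·AD·AC·AD·DB·AD·AC·AC·D·AD·DB
    A ↦ AD
    B ↦ D
    C ↦ DB
    D ↦ AC

A->AD, B->D, C->DB, D->AC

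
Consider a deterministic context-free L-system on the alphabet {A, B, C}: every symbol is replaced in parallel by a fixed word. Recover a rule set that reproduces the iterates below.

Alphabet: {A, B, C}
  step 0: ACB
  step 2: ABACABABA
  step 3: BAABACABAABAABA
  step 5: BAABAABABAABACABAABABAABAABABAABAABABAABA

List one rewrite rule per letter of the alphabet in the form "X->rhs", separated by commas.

  step 2 ⇒ step 3: ABACABABA ⇒ BA·A·BA·CA·BA·A·BA·A·BA
    A ↦ BA
    B ↦ A
    C ↦ CA

A->BA, B->A, C->CA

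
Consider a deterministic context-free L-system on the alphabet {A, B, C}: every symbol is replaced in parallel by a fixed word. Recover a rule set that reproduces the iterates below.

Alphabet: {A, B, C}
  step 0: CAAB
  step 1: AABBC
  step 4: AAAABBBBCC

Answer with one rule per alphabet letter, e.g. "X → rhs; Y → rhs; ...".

A->B, B->C, C->AA

  step 0 ⇒ step 1: CAAB ⇒ AA·B·B·C
    A ↦ B
    B ↦ C
    C ↦ AA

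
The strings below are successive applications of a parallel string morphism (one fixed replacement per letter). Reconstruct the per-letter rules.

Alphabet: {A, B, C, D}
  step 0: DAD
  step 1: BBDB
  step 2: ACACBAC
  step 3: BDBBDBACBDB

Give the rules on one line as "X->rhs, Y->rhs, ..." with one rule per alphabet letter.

A->BD, B->AC, C->B, D->B

  step 2 ⇒ step 3: ACACBAC ⇒ BD·B·BD·B·AC·BD·B
    A ↦ BD
    B ↦ AC
    C ↦ B
  step 0 ⇒ step 1: DAD ⇒ B·BD·B
    D ↦ B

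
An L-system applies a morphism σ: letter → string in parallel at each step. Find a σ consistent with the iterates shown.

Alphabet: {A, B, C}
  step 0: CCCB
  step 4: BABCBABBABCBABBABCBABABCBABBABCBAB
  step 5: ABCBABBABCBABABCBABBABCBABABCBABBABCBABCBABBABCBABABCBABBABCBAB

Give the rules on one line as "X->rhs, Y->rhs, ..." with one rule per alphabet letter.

  step 4 ⇒ step 5: BABCBABBABCBABBABCBABABCBABBABCBAB ⇒ AB·CB·AB·B·AB·CB·AB·AB·CB·AB·B·AB·CB·AB·AB·CB·AB·B·AB·CB·AB·CB·AB·B·AB·CB·AB·AB·CB·AB·B·AB·CB·AB
    A ↦ CB
    B ↦ AB
    C ↦ B

A->CB, B->AB, C->B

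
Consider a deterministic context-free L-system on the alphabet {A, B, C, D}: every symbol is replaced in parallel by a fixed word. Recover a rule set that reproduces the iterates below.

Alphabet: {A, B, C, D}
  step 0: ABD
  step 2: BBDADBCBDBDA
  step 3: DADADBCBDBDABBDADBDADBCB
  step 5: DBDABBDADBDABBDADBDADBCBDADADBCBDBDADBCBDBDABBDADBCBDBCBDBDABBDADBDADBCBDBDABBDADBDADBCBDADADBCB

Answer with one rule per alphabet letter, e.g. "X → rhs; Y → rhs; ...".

  step 2 ⇒ step 3: BBDADBCBDBDA ⇒ DA·DA·DB·CB·DB·DA·BB·DA·DB·DA·DB·CB
    A ↦ CB
    B ↦ DA
    C ↦ BB
    D ↦ DB

A->CB, B->DA, C->BB, D->DB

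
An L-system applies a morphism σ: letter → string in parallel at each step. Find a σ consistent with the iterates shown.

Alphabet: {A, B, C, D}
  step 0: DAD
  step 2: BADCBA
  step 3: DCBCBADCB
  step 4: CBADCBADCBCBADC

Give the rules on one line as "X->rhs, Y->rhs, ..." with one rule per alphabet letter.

A->B, B->DC, C->BA, D->C

  step 3 ⇒ step 4: DCBCBADCB ⇒ C·BA·DC·BA·DC·B·C·BA·DC
    A ↦ B
    B ↦ DC
    C ↦ BA
    D ↦ C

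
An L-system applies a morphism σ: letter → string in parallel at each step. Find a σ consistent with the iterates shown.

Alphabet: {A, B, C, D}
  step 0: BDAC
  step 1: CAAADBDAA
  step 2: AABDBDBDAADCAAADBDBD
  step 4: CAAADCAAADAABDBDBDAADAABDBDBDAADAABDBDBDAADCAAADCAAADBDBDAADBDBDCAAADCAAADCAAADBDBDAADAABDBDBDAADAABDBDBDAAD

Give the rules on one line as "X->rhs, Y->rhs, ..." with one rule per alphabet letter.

  step 1 ⇒ step 2: CAAADBDAA ⇒ AA·BD·BD·BD·AAD·CA·AAD·BD·BD
    A ↦ BD
    B ↦ CA
    C ↦ AA
    D ↦ AAD

A->BD, B->CA, C->AA, D->AAD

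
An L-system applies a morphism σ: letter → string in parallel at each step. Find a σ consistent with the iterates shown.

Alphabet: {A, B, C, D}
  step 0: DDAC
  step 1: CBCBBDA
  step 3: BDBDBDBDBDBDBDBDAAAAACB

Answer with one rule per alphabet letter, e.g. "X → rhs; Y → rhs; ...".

A->BD, B->AA, C->A, D->CB

  step 0 ⇒ step 1: DDAC ⇒ CB·CB·BD·A
    A ↦ BD
    C ↦ A
    D ↦ CB
    B ↦ AA  (constrained at step 1)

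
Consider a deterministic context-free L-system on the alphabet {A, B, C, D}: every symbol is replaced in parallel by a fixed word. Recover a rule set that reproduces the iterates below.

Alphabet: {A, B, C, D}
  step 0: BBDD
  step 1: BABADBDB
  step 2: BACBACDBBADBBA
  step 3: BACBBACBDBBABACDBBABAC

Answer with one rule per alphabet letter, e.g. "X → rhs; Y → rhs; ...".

A->C, B->BA, C->B, D->DB

  step 2 ⇒ step 3: BACBACDBBADBBA ⇒ BA·C·B·BA·C·B·DB·BA·BA·C·DB·BA·BA·C
    A ↦ C
    B ↦ BA
    C ↦ B
    D ↦ DB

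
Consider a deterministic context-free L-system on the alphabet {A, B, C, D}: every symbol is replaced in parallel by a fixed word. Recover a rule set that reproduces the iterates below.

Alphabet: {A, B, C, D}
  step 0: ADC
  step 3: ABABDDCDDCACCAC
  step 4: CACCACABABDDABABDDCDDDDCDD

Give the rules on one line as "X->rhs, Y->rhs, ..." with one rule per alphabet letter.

A->C, B->AC, C->DD, D->AB

  step 3 ⇒ step 4: ABABDDCDDCACCAC ⇒ C·AC·C·AC·AB·AB·DD·AB·AB·DD·C·DD·DD·C·DD
    A ↦ C
    B ↦ AC
    C ↦ DD
    D ↦ AB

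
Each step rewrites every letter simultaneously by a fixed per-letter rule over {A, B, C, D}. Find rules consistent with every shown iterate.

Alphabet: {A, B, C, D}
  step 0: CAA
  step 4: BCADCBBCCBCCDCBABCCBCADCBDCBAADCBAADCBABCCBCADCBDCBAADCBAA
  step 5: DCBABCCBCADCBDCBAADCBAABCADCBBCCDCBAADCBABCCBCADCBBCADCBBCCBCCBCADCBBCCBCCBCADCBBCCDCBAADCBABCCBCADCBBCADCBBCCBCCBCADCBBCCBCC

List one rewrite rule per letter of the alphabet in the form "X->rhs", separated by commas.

  step 4 ⇒ step 5: BCADCBBCCBCCDCBABCCBCADCBDCBAADCBAADCBABCCBCADCBDCBAADCBAA ⇒ DCB·A·BCC·BC·A·DCB·DCB·A·A·DCB·A·A·BC·A·DCB·BCC·DCB·A·A·DCB·A·BCC·BC·A·DCB·BC·A·DCB·BCC·BCC·BC·A·DCB·BCC·BCC·BC·A·DCB·BCC·DCB·A·A·DCB·A·BCC·BC·A·DCB·BC·A·DCB·BCC·BCC·BC·A·DCB·BCC·BCC
    A ↦ BCC
    B ↦ DCB
    C ↦ A
    D ↦ BC

A->BCC, B->DCB, C->A, D->BC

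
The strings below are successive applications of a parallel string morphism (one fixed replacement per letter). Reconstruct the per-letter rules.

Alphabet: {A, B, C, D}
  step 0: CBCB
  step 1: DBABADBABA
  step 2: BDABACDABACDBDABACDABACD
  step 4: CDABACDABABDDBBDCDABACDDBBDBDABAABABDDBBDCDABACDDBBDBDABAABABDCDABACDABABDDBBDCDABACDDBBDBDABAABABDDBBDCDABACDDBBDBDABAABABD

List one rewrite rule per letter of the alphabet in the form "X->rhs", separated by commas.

  step 1 ⇒ step 2: DBABADBABA ⇒ BD·ABA·CD·ABA·CD·BD·ABA·CD·ABA·CD
    A ↦ CD
    B ↦ ABA
    D ↦ BD
  step 0 ⇒ step 1: CBCB ⇒ DB·ABA·DB·ABA
    C ↦ DB

A->CD, B->ABA, C->DB, D->BD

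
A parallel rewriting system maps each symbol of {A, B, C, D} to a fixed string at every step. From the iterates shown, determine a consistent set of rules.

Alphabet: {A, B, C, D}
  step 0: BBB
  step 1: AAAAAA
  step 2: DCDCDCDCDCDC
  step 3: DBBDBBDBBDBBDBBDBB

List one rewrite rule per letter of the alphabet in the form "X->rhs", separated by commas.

  step 2 ⇒ step 3: DCDCDCDCDCDC ⇒ DB·B·DB·B·DB·B·DB·B·DB·B·DB·B
    C ↦ B
    D ↦ DB
  step 1 ⇒ step 2: AAAAAA ⇒ DC·DC·DC·DC·DC·DC
    A ↦ DC
  step 0 ⇒ step 1: BBB ⇒ AA·AA·AA
    B ↦ AA

A->DC, B->AA, C->B, D->DB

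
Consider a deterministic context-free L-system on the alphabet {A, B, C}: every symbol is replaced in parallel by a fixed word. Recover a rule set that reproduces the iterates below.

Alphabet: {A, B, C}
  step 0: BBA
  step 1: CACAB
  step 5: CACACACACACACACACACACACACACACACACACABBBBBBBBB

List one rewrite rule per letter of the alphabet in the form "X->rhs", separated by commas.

A->B, B->CA, C->BB

  step 0 ⇒ step 1: BBA ⇒ CA·CA·B
    A ↦ B
    B ↦ CA
    C ↦ BB  (constrained at step 1)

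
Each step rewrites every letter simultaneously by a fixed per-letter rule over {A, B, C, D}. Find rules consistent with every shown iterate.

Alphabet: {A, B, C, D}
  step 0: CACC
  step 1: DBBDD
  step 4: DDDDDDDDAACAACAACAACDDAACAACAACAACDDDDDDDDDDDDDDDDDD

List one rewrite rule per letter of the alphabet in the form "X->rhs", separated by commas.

A->BB, B->AAC, C->D, D->DD

  step 0 ⇒ step 1: CACC ⇒ D·BB·D·D
    A ↦ BB
    C ↦ D
    B ↦ AAC  (constrained at step 1)
    D ↦ DD  (constrained at step 1)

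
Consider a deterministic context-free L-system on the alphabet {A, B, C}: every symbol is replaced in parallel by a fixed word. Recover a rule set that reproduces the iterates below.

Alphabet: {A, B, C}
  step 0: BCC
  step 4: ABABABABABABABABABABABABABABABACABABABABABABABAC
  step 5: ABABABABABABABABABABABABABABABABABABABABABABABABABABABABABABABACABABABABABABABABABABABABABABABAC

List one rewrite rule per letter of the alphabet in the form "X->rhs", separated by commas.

  step 4 ⇒ step 5: ABABABABABABABABABABABABABABABACABABABABABABABAC ⇒ AB·AB·AB·AB·AB·AB·AB·AB·AB·AB·AB·AB·AB·AB·AB·AB·AB·AB·AB·AB·AB·AB·AB·AB·AB·AB·AB·AB·AB·AB·AB·AC·AB·AB·AB·AB·AB·AB·AB·AB·AB·AB·AB·AB·AB·AB·AB·AC
    A ↦ AB
    B ↦ AB
    C ↦ AC

A->AB, B->AB, C->AC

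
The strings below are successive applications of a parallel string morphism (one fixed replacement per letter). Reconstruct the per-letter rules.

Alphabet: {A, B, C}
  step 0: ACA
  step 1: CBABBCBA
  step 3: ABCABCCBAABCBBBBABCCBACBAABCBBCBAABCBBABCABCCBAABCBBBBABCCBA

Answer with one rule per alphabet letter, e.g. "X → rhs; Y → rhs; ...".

A->CBA, B->ABC, C->BB

  step 0 ⇒ step 1: ACA ⇒ CBA·BB·CBA
    A ↦ CBA
    C ↦ BB
    B ↦ ABC  (constrained at step 1)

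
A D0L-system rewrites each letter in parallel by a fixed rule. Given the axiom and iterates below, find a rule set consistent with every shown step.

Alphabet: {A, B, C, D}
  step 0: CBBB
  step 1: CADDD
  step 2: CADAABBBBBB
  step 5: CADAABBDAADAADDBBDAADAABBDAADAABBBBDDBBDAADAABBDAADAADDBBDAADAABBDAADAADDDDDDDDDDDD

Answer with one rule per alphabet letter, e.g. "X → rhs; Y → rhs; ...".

  step 1 ⇒ step 2: CADDD ⇒ CA·DAA·BB·BB·BB
    A ↦ DAA
    C ↦ CA
    D ↦ BB
  step 0 ⇒ step 1: CBBB ⇒ CA·D·D·D
    B ↦ D

A->DAA, B->D, C->CA, D->BB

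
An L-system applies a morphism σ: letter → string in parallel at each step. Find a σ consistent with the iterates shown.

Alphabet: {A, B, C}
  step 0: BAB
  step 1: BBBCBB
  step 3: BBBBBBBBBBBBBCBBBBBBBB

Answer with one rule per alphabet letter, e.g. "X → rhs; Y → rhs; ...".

A->BC, B->BB, C->A

  step 0 ⇒ step 1: BAB ⇒ BB·BC·BB
    A ↦ BC
    B ↦ BB
    C ↦ A  (constrained at step 1)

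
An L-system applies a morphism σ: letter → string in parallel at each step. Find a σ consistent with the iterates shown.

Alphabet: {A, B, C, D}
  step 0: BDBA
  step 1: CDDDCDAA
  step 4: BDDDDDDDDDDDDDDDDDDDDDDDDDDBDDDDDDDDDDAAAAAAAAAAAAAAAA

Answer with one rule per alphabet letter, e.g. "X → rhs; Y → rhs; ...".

  step 0 ⇒ step 1: BDBA ⇒ CD·DD·CD·AA
    A ↦ AA
    B ↦ CD
    D ↦ DD
    C ↦ B  (constrained at step 1)

A->AA, B->CD, C->B, D->DD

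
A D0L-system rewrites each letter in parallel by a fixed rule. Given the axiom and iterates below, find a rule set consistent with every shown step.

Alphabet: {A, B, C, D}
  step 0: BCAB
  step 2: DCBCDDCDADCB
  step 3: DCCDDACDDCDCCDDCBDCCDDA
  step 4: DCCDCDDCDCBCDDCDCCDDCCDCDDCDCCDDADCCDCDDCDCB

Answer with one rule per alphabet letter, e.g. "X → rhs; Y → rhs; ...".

  step 3 ⇒ step 4: DCCDDACDDCDCCDDCBDCCDDA ⇒ DC·CD·CD·DC·DC·B·CD·DC·DC·CD·DC·CD·CD·DC·DC·CD·DA·DC·CD·CD·DC·DC·B
    A ↦ B
    B ↦ DA
    C ↦ CD
    D ↦ DC

A->B, B->DA, C->CD, D->DC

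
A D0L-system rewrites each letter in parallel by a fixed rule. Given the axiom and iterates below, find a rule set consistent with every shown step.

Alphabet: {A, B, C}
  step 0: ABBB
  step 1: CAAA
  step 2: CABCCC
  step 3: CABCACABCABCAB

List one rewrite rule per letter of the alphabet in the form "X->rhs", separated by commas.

  step 2 ⇒ step 3: CABCCC ⇒ CAB·C·A·CAB·CAB·CAB
    A ↦ C
    B ↦ A
    C ↦ CAB

A->C, B->A, C->CAB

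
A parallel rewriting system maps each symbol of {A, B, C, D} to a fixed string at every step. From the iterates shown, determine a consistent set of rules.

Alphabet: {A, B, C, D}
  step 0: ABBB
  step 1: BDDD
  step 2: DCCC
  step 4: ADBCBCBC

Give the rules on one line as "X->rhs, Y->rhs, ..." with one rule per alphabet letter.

A->B, B->D, C->AD, D->C

  step 1 ⇒ step 2: BDDD ⇒ D·C·C·C
    B ↦ D
    D ↦ C
  step 0 ⇒ step 1: ABBB ⇒ B·D·D·D
    A ↦ B
    C ↦ AD  (constrained at step 2)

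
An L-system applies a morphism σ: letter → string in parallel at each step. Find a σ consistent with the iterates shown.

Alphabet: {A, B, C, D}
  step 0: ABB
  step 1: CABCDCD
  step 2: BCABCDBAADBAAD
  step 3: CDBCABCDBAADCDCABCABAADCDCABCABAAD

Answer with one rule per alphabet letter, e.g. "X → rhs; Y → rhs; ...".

  step 2 ⇒ step 3: BCABCDBAADBAAD ⇒ CD·B·CAB·CD·B·AAD·CD·CAB·CAB·AAD·CD·CAB·CAB·AAD
    A ↦ CAB
    B ↦ CD
    C ↦ B
    D ↦ AAD

A->CAB, B->CD, C->B, D->AAD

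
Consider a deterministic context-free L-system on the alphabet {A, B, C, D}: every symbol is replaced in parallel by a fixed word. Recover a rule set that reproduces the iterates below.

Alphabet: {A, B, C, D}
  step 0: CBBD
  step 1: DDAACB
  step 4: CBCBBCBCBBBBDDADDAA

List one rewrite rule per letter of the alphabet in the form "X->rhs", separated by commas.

A->B, B->A, C->DD, D->CB

  step 0 ⇒ step 1: CBBD ⇒ DD·A·A·CB
    B ↦ A
    C ↦ DD
    D ↦ CB
    A ↦ B  (constrained at step 1)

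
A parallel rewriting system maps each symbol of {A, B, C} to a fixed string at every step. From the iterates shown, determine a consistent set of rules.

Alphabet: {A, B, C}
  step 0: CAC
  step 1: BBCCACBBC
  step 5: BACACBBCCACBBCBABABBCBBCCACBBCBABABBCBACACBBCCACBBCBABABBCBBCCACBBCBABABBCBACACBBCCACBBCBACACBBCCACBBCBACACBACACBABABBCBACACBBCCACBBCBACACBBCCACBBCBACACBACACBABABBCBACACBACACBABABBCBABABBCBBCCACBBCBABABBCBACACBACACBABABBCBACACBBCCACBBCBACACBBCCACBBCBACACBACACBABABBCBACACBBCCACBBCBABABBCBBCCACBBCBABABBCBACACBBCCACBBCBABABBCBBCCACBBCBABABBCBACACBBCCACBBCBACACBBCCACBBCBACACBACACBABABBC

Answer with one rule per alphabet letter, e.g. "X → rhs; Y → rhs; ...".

  step 0 ⇒ step 1: CAC ⇒ BBC·CAC·BBC
    A ↦ CAC
    C ↦ BBC
    B ↦ BA  (constrained at step 1)

A->CAC, B->BA, C->BBC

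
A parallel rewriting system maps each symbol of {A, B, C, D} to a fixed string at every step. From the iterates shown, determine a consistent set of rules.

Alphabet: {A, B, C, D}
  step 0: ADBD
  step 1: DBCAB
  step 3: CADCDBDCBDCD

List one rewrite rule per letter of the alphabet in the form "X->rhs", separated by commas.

  step 0 ⇒ step 1: ADBD ⇒ D·B·CA·B
    A ↦ D
    B ↦ CA
    D ↦ B
    C ↦ DC  (constrained at step 1)

A->D, B->CA, C->DC, D->B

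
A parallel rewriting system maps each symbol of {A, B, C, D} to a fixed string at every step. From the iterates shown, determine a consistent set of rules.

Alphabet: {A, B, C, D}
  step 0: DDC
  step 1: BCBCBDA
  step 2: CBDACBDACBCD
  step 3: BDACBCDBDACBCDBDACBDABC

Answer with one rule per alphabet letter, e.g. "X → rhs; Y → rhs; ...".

A->D, B->C, C->BDA, D->BC

  step 2 ⇒ step 3: CBDACBDACBCD ⇒ BDA·C·BC·D·BDA·C·BC·D·BDA·C·BDA·BC
    A ↦ D
    B ↦ C
    C ↦ BDA
    D ↦ BC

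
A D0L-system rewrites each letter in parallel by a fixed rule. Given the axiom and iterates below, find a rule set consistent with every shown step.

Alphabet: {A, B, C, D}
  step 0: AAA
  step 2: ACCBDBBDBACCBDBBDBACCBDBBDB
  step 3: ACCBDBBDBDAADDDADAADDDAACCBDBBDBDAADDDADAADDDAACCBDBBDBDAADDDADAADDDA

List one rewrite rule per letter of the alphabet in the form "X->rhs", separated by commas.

  step 2 ⇒ step 3: ACCBDBBDBACCBDBBDBACCBDBBDB ⇒ ACC·BDB·BDB·DA·ADD·DA·DA·ADD·DA·ACC·BDB·BDB·DA·ADD·DA·DA·ADD·DA·ACC·BDB·BDB·DA·ADD·DA·DA·ADD·DA
    A ↦ ACC
    B ↦ DA
    C ↦ BDB
    D ↦ ADD

A->ACC, B->DA, C->BDB, D->ADD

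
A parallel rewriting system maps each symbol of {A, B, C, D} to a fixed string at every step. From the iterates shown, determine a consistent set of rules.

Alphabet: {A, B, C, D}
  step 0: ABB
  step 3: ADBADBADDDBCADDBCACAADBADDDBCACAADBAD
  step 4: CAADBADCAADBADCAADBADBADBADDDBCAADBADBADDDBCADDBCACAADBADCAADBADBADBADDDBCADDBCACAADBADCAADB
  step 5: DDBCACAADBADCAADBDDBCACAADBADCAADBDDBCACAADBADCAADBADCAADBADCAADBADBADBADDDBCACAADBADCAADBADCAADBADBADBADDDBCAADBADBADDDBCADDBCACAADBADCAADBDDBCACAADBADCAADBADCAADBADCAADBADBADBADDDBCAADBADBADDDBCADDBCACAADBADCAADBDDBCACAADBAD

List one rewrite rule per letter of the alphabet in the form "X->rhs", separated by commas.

  step 4 ⇒ step 5: CAADBADCAADBADCAADBADBADBADDDBCAADBADBADDDBCADDBCACAADBADCAADBADBADBADDDBCADDBCACAADBADCAADB ⇒ DDB·CA·CA·ADB·AD·CA·ADB·DDB·CA·CA·ADB·AD·CA·ADB·DDB·CA·CA·ADB·AD·CA·ADB·AD·CA·ADB·AD·CA·ADB·ADB·ADB·AD·DDB·CA·CA·ADB·AD·CA·ADB·AD·CA·ADB·ADB·ADB·AD·DDB·CA·ADB·ADB·AD·DDB·CA·DDB·CA·CA·ADB·AD·CA·ADB·DDB·CA·CA·ADB·AD·CA·ADB·AD·CA·ADB·AD·CA·ADB·ADB·ADB·AD·DDB·CA·ADB·ADB·AD·DDB·CA·DDB·CA·CA·ADB·AD·CA·ADB·DDB·CA·CA·ADB·AD
    A ↦ CA
    B ↦ AD
    C ↦ DDB
    D ↦ ADB

A->CA, B->AD, C->DDB, D->ADB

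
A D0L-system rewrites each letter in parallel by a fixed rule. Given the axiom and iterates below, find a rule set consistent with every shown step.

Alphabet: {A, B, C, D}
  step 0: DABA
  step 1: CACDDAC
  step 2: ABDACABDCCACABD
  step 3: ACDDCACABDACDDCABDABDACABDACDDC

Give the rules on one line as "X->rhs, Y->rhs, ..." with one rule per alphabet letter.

A->AC, B->DD, C->ABD, D->C

  step 2 ⇒ step 3: ABDACABDCCACABD ⇒ AC·DD·C·AC·ABD·AC·DD·C·ABD·ABD·AC·ABD·AC·DD·C
    A ↦ AC
    B ↦ DD
    C ↦ ABD
    D ↦ C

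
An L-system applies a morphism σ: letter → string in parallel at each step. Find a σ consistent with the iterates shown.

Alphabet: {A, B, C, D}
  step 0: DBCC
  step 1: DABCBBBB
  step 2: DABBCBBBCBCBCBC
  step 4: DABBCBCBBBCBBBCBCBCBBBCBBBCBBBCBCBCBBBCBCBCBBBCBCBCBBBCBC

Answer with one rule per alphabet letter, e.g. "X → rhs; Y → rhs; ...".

A->B, B->BC, C->BB, D->DA

  step 1 ⇒ step 2: DABCBBBB ⇒ DA·B·BC·BB·BC·BC·BC·BC
    A ↦ B
    B ↦ BC
    C ↦ BB
    D ↦ DA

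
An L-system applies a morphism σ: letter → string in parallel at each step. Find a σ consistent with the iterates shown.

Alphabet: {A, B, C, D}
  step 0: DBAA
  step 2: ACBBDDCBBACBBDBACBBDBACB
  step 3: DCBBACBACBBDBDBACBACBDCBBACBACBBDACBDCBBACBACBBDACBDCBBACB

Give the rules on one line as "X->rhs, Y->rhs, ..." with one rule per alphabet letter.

  step 2 ⇒ step 3: ACBBDDCBBACBBDBACBBDBACB ⇒ DCB·B·ACB·ACB·BD·BD·B·ACB·ACB·DCB·B·ACB·ACB·BD·ACB·DCB·B·ACB·ACB·BD·ACB·DCB·B·ACB
    A ↦ DCB
    B ↦ ACB
    C ↦ B
    D ↦ BD

A->DCB, B->ACB, C->B, D->BD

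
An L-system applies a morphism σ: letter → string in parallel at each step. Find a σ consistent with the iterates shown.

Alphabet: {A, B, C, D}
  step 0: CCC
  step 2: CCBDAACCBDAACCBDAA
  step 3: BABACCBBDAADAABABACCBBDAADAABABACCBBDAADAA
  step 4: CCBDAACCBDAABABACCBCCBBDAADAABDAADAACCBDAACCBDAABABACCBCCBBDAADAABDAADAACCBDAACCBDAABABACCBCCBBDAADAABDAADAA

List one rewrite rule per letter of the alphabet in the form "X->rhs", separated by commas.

  step 3 ⇒ step 4: BABACCBBDAADAABABACCBBDAADAABABACCBBDAADAA ⇒ CCB·DAA·CCB·DAA·BA·BA·CCB·CCB·B·DAA·DAA·B·DAA·DAA·CCB·DAA·CCB·DAA·BA·BA·CCB·CCB·B·DAA·DAA·B·DAA·DAA·CCB·DAA·CCB·DAA·BA·BA·CCB·CCB·B·DAA·DAA·B·DAA·DAA
    A ↦ DAA
    B ↦ CCB
    C ↦ BA
    D ↦ B

A->DAA, B->CCB, C->BA, D->B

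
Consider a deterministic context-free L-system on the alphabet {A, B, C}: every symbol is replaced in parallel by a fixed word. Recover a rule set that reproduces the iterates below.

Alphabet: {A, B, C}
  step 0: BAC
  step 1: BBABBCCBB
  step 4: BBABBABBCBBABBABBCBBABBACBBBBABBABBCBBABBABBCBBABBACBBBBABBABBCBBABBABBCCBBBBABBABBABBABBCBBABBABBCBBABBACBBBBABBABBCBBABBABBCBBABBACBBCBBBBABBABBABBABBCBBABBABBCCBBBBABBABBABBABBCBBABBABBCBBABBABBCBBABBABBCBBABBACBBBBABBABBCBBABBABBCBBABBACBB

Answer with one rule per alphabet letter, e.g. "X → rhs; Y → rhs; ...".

  step 0 ⇒ step 1: BAC ⇒ BBA·BBC·CBB
    A ↦ BBC
    B ↦ BBA
    C ↦ CBB

A->BBC, B->BBA, C->CBB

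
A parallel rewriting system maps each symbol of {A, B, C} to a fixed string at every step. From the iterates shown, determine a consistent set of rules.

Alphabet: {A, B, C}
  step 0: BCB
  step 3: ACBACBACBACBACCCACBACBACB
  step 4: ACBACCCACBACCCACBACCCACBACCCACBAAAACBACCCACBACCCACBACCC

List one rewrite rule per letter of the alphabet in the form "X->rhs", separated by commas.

  step 3 ⇒ step 4: ACBACBACBACBACCCACBACBACB ⇒ ACB·A·CCC·ACB·A·CCC·ACB·A·CCC·ACB·A·CCC·ACB·A·A·A·ACB·A·CCC·ACB·A·CCC·ACB·A·CCC
    A ↦ ACB
    B ↦ CCC
    C ↦ A

A->ACB, B->CCC, C->A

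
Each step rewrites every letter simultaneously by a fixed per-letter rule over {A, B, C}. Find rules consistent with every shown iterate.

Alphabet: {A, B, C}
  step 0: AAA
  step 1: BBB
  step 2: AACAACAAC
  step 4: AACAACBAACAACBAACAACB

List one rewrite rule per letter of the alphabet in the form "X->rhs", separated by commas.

  step 1 ⇒ step 2: BBB ⇒ AAC·AAC·AAC
    B ↦ AAC
  step 0 ⇒ step 1: AAA ⇒ B·B·B
    A ↦ B
    C ↦ A  (constrained at step 2)

A->B, B->AAC, C->A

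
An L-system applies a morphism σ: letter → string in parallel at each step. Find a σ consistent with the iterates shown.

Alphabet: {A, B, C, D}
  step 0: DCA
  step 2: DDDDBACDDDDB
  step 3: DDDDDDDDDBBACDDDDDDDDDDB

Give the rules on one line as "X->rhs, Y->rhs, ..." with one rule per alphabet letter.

  step 2 ⇒ step 3: DDDDBACDDDDB ⇒ DD·DD·DD·DD·DB·B·ACD·DD·DD·DD·DD·DB
    A ↦ B
    B ↦ DB
    C ↦ ACD
    D ↦ DD

A->B, B->DB, C->ACD, D->DD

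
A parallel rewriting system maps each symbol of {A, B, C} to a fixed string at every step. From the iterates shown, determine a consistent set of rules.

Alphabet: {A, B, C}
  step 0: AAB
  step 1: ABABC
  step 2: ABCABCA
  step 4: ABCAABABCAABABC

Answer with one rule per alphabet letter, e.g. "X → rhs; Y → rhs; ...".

A->AB, B->C, C->A

  step 1 ⇒ step 2: ABABC ⇒ AB·C·AB·C·A
    A ↦ AB
    B ↦ C
    C ↦ A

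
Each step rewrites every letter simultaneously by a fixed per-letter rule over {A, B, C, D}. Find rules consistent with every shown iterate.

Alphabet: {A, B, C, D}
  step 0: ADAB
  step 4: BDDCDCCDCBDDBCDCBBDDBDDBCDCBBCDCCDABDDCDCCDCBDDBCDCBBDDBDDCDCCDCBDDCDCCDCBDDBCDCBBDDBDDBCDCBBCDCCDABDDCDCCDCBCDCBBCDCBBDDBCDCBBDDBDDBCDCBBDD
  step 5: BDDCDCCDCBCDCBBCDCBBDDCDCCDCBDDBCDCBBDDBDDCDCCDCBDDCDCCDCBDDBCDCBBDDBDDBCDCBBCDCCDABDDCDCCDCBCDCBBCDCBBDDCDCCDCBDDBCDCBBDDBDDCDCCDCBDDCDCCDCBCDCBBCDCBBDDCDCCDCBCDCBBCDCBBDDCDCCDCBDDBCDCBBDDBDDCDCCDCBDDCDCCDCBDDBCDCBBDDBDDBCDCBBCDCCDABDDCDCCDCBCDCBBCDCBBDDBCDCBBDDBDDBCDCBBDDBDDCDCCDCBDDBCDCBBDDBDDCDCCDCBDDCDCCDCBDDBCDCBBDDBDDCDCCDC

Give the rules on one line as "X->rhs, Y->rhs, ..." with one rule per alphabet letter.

A->CDA, B->BDD, C->B, D->CDC

  step 4 ⇒ step 5: BDDCDCCDCBDDBCDCBBDDBDDBCDCBBCDCCDABDDCDCCDCBDDBCDCBBDDBDDCDCCDCBDDCDCCDCBDDBCDCBBDDBDDBCDCBBCDCCDABDDCDCCDCBCDCBBCDCBBDDBCDCBBDDBDDBCDCBBDD ⇒ BDD·CDC·CDC·B·CDC·B·B·CDC·B·BDD·CDC·CDC·BDD·B·CDC·B·BDD·BDD·CDC·CDC·BDD·CDC·CDC·BDD·B·CDC·B·BDD·BDD·B·CDC·B·B·CDC·CDA·BDD·CDC·CDC·B·CDC·B·B·CDC·B·BDD·CDC·CDC·BDD·B·CDC·B·BDD·BDD·CDC·CDC·BDD·CDC·CDC·B·CDC·B·B·CDC·B·BDD·CDC·CDC·B·CDC·B·B·CDC·B·BDD·CDC·CDC·BDD·B·CDC·B·BDD·BDD·CDC·CDC·BDD·CDC·CDC·BDD·B·CDC·B·BDD·BDD·B·CDC·B·B·CDC·CDA·BDD·CDC·CDC·B·CDC·B·B·CDC·B·BDD·B·CDC·B·BDD·BDD·B·CDC·B·BDD·BDD·CDC·CDC·BDD·B·CDC·B·BDD·BDD·CDC·CDC·BDD·CDC·CDC·BDD·B·CDC·B·BDD·BDD·CDC·CDC
    A ↦ CDA
    B ↦ BDD
    C ↦ B
    D ↦ CDC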